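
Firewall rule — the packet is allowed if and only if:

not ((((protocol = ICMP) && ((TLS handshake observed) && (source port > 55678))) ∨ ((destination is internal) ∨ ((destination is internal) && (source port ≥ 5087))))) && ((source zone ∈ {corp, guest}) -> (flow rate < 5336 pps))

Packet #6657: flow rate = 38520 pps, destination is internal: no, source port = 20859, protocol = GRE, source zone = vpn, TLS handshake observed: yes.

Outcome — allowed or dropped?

Atomic conditions:
  protocol = ICMP: GRE == ICMP is false
  TLS handshake observed: yes → true
  source port > 55678: 20859 > 55678 is false
  destination is internal: no → false
  source port ≥ 5087: 20859 ≥ 5087 is true
  source zone ∈ {corp, guest}: vpn is not in the set → false
  flow rate < 5336 pps: 38520 < 5336 is false
Combine:
[1.1.1.2] true AND false = false
[1.1.1] false AND false = false
[1.1.2.2] false AND true = false
[1.1.2] false OR false = false
[1.1] false OR false = false
[1] NOT false = true
[2] false → false (antecedent false ⇒ implication holds) = true
[root] true AND true = true
Overall: true → allowed

Allowed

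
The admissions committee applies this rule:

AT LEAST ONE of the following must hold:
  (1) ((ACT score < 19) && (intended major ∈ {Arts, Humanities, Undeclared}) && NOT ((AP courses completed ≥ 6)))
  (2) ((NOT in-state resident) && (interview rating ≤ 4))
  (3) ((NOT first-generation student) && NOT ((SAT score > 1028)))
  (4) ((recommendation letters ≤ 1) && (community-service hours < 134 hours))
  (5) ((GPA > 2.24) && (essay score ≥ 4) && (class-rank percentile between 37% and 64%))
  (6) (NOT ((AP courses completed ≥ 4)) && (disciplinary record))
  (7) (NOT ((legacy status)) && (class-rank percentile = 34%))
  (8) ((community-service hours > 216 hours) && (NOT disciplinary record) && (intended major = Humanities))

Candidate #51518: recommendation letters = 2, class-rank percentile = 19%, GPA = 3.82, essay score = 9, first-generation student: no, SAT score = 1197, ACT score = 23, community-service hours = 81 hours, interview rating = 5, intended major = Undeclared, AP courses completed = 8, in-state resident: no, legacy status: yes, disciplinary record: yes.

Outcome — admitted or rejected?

Rejected

Atomic conditions:
  ACT score < 19: 23 < 19 is false
  intended major ∈ {Arts, Humanities, Undeclared}: Undeclared is in the set → true
  AP courses completed ≥ 6: 8 ≥ 6 is true
  NOT in-state resident: no → true
  interview rating ≤ 4: 5 ≤ 4 is false
  NOT first-generation student: no → true
  SAT score > 1028: 1197 > 1028 is true
  recommendation letters ≤ 1: 2 ≤ 1 is false
  community-service hours < 134 hours: 81 < 134 is true
  GPA > 2.24: 3.82 > 2.24 is true
  essay score ≥ 4: 9 ≥ 4 is true
  class-rank percentile between 37% and 64%: 19 in [37, 64] is false
  AP courses completed ≥ 4: 8 ≥ 4 is true
  disciplinary record: yes → true
  legacy status: yes → true
  class-rank percentile = 34%: 19 == 34 is false
  community-service hours > 216 hours: 81 > 216 is false
  NOT disciplinary record: yes → false
  intended major = Humanities: Undeclared == Humanities is false
Combine:
[1.3] NOT true = false
[1] false AND true AND false = false
[2] true AND false = false
[3.2] NOT true = false
[3] true AND false = false
[4] false AND true = false
[5] true AND true AND false = false
[6.1] NOT true = false
[6] false AND true = false
[7.1] NOT true = false
[7] false AND false = false
[8] false AND false AND false = false
[root] false OR false OR false OR false OR false OR false OR false OR false = false
Overall: false → rejected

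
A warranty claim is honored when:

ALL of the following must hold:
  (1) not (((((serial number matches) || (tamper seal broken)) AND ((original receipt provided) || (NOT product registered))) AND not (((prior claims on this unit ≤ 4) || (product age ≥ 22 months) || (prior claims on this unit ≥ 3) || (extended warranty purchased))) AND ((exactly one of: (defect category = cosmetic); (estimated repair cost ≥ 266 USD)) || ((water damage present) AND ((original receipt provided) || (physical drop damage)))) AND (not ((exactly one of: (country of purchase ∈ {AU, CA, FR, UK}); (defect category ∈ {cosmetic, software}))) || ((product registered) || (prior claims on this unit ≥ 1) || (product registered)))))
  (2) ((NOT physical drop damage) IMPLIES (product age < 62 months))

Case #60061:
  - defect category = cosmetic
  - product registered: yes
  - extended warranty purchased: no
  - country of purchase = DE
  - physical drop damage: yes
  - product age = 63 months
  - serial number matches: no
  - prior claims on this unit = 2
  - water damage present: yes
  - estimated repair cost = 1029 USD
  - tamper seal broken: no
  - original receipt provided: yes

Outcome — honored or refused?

Honored

Atomic conditions:
  serial number matches: no → false
  tamper seal broken: no → false
  original receipt provided: yes → true
  NOT product registered: yes → false
  prior claims on this unit ≤ 4: 2 ≤ 4 is true
  product age ≥ 22 months: 63 ≥ 22 is true
  prior claims on this unit ≥ 3: 2 ≥ 3 is false
  extended warranty purchased: no → false
  defect category = cosmetic: cosmetic == cosmetic is true
  estimated repair cost ≥ 266 USD: 1029 ≥ 266 is true
  water damage present: yes → true
  physical drop damage: yes → true
  country of purchase ∈ {AU, CA, FR, UK}: DE is not in the set → false
  defect category ∈ {cosmetic, software}: cosmetic is in the set → true
  product registered: yes → true
  prior claims on this unit ≥ 1: 2 ≥ 1 is true
  NOT physical drop damage: yes → false
  product age < 62 months: 63 < 62 is false
Combine:
[1.1.1.1] false OR false = false
[1.1.1.2] true OR false = true
[1.1.1] false AND true = false
[1.1.2.1] true OR true OR false OR false = true
[1.1.2] NOT true = false
[1.1.3.1] exactly-one(true, true) = false
[1.1.3.2.2] true OR true = true
[1.1.3.2] true AND true = true
[1.1.3] false OR true = true
[1.1.4.1.1] exactly-one(false, true) = true
[1.1.4.1] NOT true = false
[1.1.4.2] true OR true OR true = true
[1.1.4] false OR true = true
[1.1] false AND false AND true AND true = false
[1] NOT false = true
[2] false → false (antecedent false ⇒ implication holds) = true
[root] true AND true = true
Overall: true → honored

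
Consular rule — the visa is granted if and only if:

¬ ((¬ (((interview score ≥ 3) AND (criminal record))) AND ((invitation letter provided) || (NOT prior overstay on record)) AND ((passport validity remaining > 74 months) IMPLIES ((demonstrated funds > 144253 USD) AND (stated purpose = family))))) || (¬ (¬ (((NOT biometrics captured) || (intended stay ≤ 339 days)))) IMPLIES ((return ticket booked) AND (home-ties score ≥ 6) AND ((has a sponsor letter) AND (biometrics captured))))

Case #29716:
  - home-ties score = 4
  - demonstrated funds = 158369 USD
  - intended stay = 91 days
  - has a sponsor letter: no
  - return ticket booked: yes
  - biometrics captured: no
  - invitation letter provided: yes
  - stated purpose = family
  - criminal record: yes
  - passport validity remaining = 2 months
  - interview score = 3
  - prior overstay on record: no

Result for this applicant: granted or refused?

Atomic conditions:
  interview score ≥ 3: 3 ≥ 3 is true
  criminal record: yes → true
  invitation letter provided: yes → true
  NOT prior overstay on record: no → true
  passport validity remaining > 74 months: 2 > 74 is false
  demonstrated funds > 144253 USD: 158369 > 144253 is true
  stated purpose = family: family == family is true
  NOT biometrics captured: no → true
  intended stay ≤ 339 days: 91 ≤ 339 is true
  return ticket booked: yes → true
  home-ties score ≥ 6: 4 ≥ 6 is false
  has a sponsor letter: no → false
  biometrics captured: no → false
Combine:
[1.1.1.1] true AND true = true
[1.1.1] NOT true = false
[1.1.2] true OR true = true
[1.1.3.2] true AND true = true
[1.1.3] false → true (antecedent false ⇒ implication holds) = true
[1.1] false AND true AND true = false
[1] NOT false = true
[2.1.1.1] true OR true = true
[2.1.1] NOT true = false
[2.1] NOT false = true
[2.2.3] false AND false = false
[2.2] true AND false AND false = false
[2] true → false = false
[root] true OR false = true
Overall: true → granted

Granted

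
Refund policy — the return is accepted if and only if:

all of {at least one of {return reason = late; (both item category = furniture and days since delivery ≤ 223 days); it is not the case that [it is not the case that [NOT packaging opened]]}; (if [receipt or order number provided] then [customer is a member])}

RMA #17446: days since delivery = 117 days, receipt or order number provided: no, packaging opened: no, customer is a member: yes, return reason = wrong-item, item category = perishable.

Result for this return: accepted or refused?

Atomic conditions:
  return reason = late: wrong-item == late is false
  item category = furniture: perishable == furniture is false
  days since delivery ≤ 223 days: 117 ≤ 223 is true
  NOT packaging opened: no → true
  receipt or order number provided: no → false
  customer is a member: yes → true
Combine:
[1.2] false AND true = false
[1.3.1] NOT true = false
[1.3] NOT false = true
[1] false OR false OR true = true
[2] false → true (antecedent false ⇒ implication holds) = true
[root] true AND true = true
Overall: true → accepted

Accepted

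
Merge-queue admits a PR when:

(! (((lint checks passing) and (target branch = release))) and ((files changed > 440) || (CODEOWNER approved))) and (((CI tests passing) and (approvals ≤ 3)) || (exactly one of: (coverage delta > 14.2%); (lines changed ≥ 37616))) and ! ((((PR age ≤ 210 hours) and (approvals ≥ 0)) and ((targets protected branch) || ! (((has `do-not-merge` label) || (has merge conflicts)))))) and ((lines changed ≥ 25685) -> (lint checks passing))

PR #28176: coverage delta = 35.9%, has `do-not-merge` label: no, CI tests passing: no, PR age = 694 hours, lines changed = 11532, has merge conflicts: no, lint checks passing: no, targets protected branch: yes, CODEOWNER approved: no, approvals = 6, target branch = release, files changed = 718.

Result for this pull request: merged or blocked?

Merged

Atomic conditions:
  lint checks passing: no → false
  target branch = release: release == release is true
  files changed > 440: 718 > 440 is true
  CODEOWNER approved: no → false
  CI tests passing: no → false
  approvals ≤ 3: 6 ≤ 3 is false
  coverage delta > 14.2%: 35.9 > 14.2 is true
  lines changed ≥ 37616: 11532 ≥ 37616 is false
  PR age ≤ 210 hours: 694 ≤ 210 is false
  approvals ≥ 0: 6 ≥ 0 is true
  targets protected branch: yes → true
  has `do-not-merge` label: no → false
  has merge conflicts: no → false
  lines changed ≥ 25685: 11532 ≥ 25685 is false
Combine:
[1.1.1] false AND true = false
[1.1] NOT false = true
[1.2] true OR false = true
[1] true AND true = true
[2.1] false AND false = false
[2.2] exactly-one(true, false) = true
[2] false OR true = true
[3.1.1] false AND true = false
[3.1.2.2.1] false OR false = false
[3.1.2.2] NOT false = true
[3.1.2] true OR true = true
[3.1] false AND true = false
[3] NOT false = true
[4] false → false (antecedent false ⇒ implication holds) = true
[root] true AND true AND true AND true = true
Overall: true → merged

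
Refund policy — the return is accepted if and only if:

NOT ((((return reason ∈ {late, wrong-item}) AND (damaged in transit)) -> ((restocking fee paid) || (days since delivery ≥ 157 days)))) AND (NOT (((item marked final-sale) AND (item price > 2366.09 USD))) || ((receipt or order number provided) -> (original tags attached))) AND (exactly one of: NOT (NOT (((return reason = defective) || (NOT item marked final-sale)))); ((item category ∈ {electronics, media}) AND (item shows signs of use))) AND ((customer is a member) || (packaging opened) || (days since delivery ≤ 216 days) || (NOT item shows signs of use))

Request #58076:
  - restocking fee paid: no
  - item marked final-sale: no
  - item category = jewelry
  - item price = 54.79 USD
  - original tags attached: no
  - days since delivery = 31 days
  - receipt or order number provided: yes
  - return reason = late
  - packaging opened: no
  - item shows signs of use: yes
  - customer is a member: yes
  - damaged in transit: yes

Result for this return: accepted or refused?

Atomic conditions:
  return reason ∈ {late, wrong-item}: late is in the set → true
  damaged in transit: yes → true
  restocking fee paid: no → false
  days since delivery ≥ 157 days: 31 ≥ 157 is false
  item marked final-sale: no → false
  item price > 2366.09 USD: 54.79 > 2366.09 is false
  receipt or order number provided: yes → true
  original tags attached: no → false
  return reason = defective: late == defective is false
  NOT item marked final-sale: no → true
  item category ∈ {electronics, media}: jewelry is not in the set → false
  item shows signs of use: yes → true
  customer is a member: yes → true
  packaging opened: no → false
  days since delivery ≤ 216 days: 31 ≤ 216 is true
  NOT item shows signs of use: yes → false
Combine:
[1.1.1] true AND true = true
[1.1.2] false OR false = false
[1.1] true → false = false
[1] NOT false = true
[2.1.1] false AND false = false
[2.1] NOT false = true
[2.2] true → false = false
[2] true OR false = true
[3.1.1.1] false OR true = true
[3.1.1] NOT true = false
[3.1] NOT false = true
[3.2] false AND true = false
[3] exactly-one(true, false) = true
[4] true OR false OR true OR false = true
[root] true AND true AND true AND true = true
Overall: true → accepted

Accepted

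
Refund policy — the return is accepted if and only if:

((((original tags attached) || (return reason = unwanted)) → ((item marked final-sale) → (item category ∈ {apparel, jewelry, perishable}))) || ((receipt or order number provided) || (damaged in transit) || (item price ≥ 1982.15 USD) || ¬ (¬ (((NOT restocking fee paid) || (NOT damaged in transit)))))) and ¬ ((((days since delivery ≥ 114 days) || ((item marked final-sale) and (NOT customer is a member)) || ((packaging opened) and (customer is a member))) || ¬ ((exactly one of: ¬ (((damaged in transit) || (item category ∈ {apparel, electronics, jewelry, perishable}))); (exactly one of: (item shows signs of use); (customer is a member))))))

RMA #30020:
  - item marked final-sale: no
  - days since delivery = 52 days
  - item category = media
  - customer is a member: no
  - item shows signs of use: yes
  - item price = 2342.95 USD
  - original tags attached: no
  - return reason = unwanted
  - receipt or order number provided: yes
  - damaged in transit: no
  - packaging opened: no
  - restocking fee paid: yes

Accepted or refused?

Refused

Atomic conditions:
  original tags attached: no → false
  return reason = unwanted: unwanted == unwanted is true
  item marked final-sale: no → false
  item category ∈ {apparel, jewelry, perishable}: media is not in the set → false
  receipt or order number provided: yes → true
  damaged in transit: no → false
  item price ≥ 1982.15 USD: 2342.95 ≥ 1982.15 is true
  NOT restocking fee paid: yes → false
  NOT damaged in transit: no → true
  days since delivery ≥ 114 days: 52 ≥ 114 is false
  NOT customer is a member: no → true
  packaging opened: no → false
  customer is a member: no → false
  item category ∈ {apparel, electronics, jewelry, perishable}: media is not in the set → false
  item shows signs of use: yes → true
Combine:
[1.1.1] false OR true = true
[1.1.2] false → false (antecedent false ⇒ implication holds) = true
[1.1] true → true = true
[1.2.4.1.1] false OR true = true
[1.2.4.1] NOT true = false
[1.2.4] NOT false = true
[1.2] true OR false OR true OR true = true
[1] true OR true = true
[2.1.1.2] false AND true = false
[2.1.1.3] false AND false = false
[2.1.1] false OR false OR false = false
[2.1.2.1.1.1] false OR false = false
[2.1.2.1.1] NOT false = true
[2.1.2.1.2] exactly-one(true, false) = true
[2.1.2.1] exactly-one(true, true) = false
[2.1.2] NOT false = true
[2.1] false OR true = true
[2] NOT true = false
[root] true AND false = false
Overall: false → refused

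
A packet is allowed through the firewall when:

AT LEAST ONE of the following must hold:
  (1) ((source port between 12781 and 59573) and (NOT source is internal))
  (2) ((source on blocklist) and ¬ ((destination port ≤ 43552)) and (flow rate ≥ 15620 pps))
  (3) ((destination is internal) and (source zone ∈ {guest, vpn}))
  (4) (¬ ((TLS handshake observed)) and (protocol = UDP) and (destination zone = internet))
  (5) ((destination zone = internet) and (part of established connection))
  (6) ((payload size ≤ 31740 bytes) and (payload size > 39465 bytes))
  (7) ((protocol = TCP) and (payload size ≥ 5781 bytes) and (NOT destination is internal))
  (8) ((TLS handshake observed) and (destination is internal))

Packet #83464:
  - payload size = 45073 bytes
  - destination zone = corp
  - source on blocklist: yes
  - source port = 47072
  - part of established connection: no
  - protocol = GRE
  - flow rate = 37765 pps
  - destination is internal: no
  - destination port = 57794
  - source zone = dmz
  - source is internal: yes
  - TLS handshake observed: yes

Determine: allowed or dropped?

Atomic conditions:
  source port between 12781 and 59573: 47072 in [12781, 59573] is true
  NOT source is internal: yes → false
  source on blocklist: yes → true
  destination port ≤ 43552: 57794 ≤ 43552 is false
  flow rate ≥ 15620 pps: 37765 ≥ 15620 is true
  destination is internal: no → false
  source zone ∈ {guest, vpn}: dmz is not in the set → false
  TLS handshake observed: yes → true
  protocol = UDP: GRE == UDP is false
  destination zone = internet: corp == internet is false
  part of established connection: no → false
  payload size ≤ 31740 bytes: 45073 ≤ 31740 is false
  payload size > 39465 bytes: 45073 > 39465 is true
  protocol = TCP: GRE == TCP is false
  payload size ≥ 5781 bytes: 45073 ≥ 5781 is true
  NOT destination is internal: no → true
Combine:
[1] true AND false = false
[2.2] NOT false = true
[2] true AND true AND true = true
[3] false AND false = false
[4.1] NOT true = false
[4] false AND false AND false = false
[5] false AND false = false
[6] false AND true = false
[7] false AND true AND true = false
[8] true AND false = false
[root] false OR true OR false OR false OR false OR false OR false OR false = true
Overall: true → allowed

Allowed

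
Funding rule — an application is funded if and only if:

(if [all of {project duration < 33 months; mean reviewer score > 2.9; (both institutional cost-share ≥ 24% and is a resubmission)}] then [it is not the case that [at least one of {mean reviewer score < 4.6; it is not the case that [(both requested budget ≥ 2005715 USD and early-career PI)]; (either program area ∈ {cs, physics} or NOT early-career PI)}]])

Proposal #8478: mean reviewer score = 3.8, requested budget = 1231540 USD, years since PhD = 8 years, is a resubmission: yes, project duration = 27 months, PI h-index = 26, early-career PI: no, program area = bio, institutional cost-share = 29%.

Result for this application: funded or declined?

Declined

Atomic conditions:
  project duration < 33 months: 27 < 33 is true
  mean reviewer score > 2.9: 3.8 > 2.9 is true
  institutional cost-share ≥ 24%: 29 ≥ 24 is true
  is a resubmission: yes → true
  mean reviewer score < 4.6: 3.8 < 4.6 is true
  requested budget ≥ 2005715 USD: 1231540 ≥ 2005715 is false
  early-career PI: no → false
  program area ∈ {cs, physics}: bio is not in the set → false
  NOT early-career PI: no → true
Combine:
[1.3] true AND true = true
[1] true AND true AND true = true
[2.1.2.1] false AND false = false
[2.1.2] NOT false = true
[2.1.3] false OR true = true
[2.1] true OR true OR true = true
[2] NOT true = false
[root] true → false = false
Overall: false → declined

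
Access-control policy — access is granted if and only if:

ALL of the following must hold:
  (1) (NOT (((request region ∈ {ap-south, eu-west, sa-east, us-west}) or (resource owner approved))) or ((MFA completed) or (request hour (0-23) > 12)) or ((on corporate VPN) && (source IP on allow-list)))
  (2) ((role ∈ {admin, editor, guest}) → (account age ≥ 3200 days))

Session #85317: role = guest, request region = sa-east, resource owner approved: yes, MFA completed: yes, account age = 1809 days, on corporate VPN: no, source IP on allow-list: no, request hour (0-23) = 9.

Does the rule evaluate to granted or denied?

Atomic conditions:
  request region ∈ {ap-south, eu-west, sa-east, us-west}: sa-east is in the set → true
  resource owner approved: yes → true
  MFA completed: yes → true
  request hour (0-23) > 12: 9 > 12 is false
  on corporate VPN: no → false
  source IP on allow-list: no → false
  role ∈ {admin, editor, guest}: guest is in the set → true
  account age ≥ 3200 days: 1809 ≥ 3200 is false
Combine:
[1.1.1] true OR true = true
[1.1] NOT true = false
[1.2] true OR false = true
[1.3] false AND false = false
[1] false OR true OR false = true
[2] true → false = false
[root] true AND false = false
Overall: false → denied

Denied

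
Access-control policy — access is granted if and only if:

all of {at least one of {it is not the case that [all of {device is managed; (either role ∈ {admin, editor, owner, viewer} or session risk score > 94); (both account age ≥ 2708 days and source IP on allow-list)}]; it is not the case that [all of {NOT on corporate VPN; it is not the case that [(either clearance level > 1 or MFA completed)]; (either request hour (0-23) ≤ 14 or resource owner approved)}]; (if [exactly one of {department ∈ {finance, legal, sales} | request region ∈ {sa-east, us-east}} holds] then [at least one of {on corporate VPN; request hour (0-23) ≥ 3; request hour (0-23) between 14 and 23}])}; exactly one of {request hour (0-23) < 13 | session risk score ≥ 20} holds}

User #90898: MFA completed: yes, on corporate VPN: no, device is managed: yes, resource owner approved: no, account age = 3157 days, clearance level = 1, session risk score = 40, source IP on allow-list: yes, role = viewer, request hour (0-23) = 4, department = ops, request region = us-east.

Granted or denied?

Atomic conditions:
  device is managed: yes → true
  role ∈ {admin, editor, owner, viewer}: viewer is in the set → true
  session risk score > 94: 40 > 94 is false
  account age ≥ 2708 days: 3157 ≥ 2708 is true
  source IP on allow-list: yes → true
  NOT on corporate VPN: no → true
  clearance level > 1: 1 > 1 is false
  MFA completed: yes → true
  request hour (0-23) ≤ 14: 4 ≤ 14 is true
  resource owner approved: no → false
  department ∈ {finance, legal, sales}: ops is not in the set → false
  request region ∈ {sa-east, us-east}: us-east is in the set → true
  on corporate VPN: no → false
  request hour (0-23) ≥ 3: 4 ≥ 3 is true
  request hour (0-23) between 14 and 23: 4 in [14, 23] is false
  request hour (0-23) < 13: 4 < 13 is true
  session risk score ≥ 20: 40 ≥ 20 is true
Combine:
[1.1.1.2] true OR false = true
[1.1.1.3] true AND true = true
[1.1.1] true AND true AND true = true
[1.1] NOT true = false
[1.2.1.2.1] false OR true = true
[1.2.1.2] NOT true = false
[1.2.1.3] true OR false = true
[1.2.1] true AND false AND true = false
[1.2] NOT false = true
[1.3.1] exactly-one(false, true) = true
[1.3.2] false OR true OR false = true
[1.3] true → true = true
[1] false OR true OR true = true
[2] exactly-one(true, true) = false
[root] true AND false = false
Overall: false → denied

Denied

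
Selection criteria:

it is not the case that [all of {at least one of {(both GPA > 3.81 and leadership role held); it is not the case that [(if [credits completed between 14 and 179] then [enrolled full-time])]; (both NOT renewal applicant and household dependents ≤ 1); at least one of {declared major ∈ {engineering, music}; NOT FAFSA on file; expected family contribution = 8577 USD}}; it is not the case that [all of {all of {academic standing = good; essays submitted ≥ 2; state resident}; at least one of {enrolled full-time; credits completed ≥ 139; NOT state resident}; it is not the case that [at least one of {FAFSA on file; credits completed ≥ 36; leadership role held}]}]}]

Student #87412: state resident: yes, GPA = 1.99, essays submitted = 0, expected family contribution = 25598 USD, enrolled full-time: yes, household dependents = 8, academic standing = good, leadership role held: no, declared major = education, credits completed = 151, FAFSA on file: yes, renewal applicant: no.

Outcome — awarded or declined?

Atomic conditions:
  GPA > 3.81: 1.99 > 3.81 is false
  leadership role held: no → false
  credits completed between 14 and 179: 151 in [14, 179] is true
  enrolled full-time: yes → true
  NOT renewal applicant: no → true
  household dependents ≤ 1: 8 ≤ 1 is false
  declared major ∈ {engineering, music}: education is not in the set → false
  NOT FAFSA on file: yes → false
  expected family contribution = 8577 USD: 25598 == 8577 is false
  academic standing = good: good == good is true
  essays submitted ≥ 2: 0 ≥ 2 is false
  state resident: yes → true
  credits completed ≥ 139: 151 ≥ 139 is true
  NOT state resident: yes → false
  FAFSA on file: yes → true
  credits completed ≥ 36: 151 ≥ 36 is true
Combine:
[1.1.1] false AND false = false
[1.1.2.1] true → true = true
[1.1.2] NOT true = false
[1.1.3] true AND false = false
[1.1.4] false OR false OR false = false
[1.1] false OR false OR false OR false = false
[1.2.1.1] true AND false AND true = false
[1.2.1.2] true OR true OR false = true
[1.2.1.3.1] true OR true OR false = true
[1.2.1.3] NOT true = false
[1.2.1] false AND true AND false = false
[1.2] NOT false = true
[1] false AND true = false
[root] NOT false = true
Overall: true → awarded

Awarded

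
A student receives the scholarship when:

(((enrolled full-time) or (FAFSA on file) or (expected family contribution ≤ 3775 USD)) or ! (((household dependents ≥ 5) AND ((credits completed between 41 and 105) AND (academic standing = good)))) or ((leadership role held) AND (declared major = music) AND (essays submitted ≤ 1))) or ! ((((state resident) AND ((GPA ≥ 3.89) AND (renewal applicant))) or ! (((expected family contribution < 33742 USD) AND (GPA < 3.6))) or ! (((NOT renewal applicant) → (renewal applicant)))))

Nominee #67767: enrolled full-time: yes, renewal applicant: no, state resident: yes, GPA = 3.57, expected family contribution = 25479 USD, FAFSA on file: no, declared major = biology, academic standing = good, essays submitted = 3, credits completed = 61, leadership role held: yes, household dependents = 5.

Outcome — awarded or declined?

Awarded

Atomic conditions:
  enrolled full-time: yes → true
  FAFSA on file: no → false
  expected family contribution ≤ 3775 USD: 25479 ≤ 3775 is false
  household dependents ≥ 5: 5 ≥ 5 is true
  credits completed between 41 and 105: 61 in [41, 105] is true
  academic standing = good: good == good is true
  leadership role held: yes → true
  declared major = music: biology == music is false
  essays submitted ≤ 1: 3 ≤ 1 is false
  state resident: yes → true
  GPA ≥ 3.89: 3.57 ≥ 3.89 is false
  renewal applicant: no → false
  expected family contribution < 33742 USD: 25479 < 33742 is true
  GPA < 3.6: 3.57 < 3.6 is true
  NOT renewal applicant: no → true
Combine:
[1.1] true OR false OR false = true
[1.2.1.2] true AND true = true
[1.2.1] true AND true = true
[1.2] NOT true = false
[1.3] true AND false AND false = false
[1] true OR false OR false = true
[2.1.1.2] false AND false = false
[2.1.1] true AND false = false
[2.1.2.1] true AND true = true
[2.1.2] NOT true = false
[2.1.3.1] true → false = false
[2.1.3] NOT false = true
[2.1] false OR false OR true = true
[2] NOT true = false
[root] true OR false = true
Overall: true → awarded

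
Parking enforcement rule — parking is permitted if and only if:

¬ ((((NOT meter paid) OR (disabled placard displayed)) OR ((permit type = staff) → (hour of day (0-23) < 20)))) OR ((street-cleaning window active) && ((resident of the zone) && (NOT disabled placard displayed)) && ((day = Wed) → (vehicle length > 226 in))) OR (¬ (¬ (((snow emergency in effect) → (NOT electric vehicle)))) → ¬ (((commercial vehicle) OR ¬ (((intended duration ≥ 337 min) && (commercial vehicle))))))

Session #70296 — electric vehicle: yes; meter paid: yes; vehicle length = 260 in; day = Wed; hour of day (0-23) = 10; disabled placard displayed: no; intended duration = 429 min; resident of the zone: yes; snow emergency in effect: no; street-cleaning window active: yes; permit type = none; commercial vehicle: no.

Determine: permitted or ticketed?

Atomic conditions:
  NOT meter paid: yes → false
  disabled placard displayed: no → false
  permit type = staff: none == staff is false
  hour of day (0-23) < 20: 10 < 20 is true
  street-cleaning window active: yes → true
  resident of the zone: yes → true
  NOT disabled placard displayed: no → true
  day = Wed: Wed == Wed is true
  vehicle length > 226 in: 260 > 226 is true
  snow emergency in effect: no → false
  NOT electric vehicle: yes → false
  commercial vehicle: no → false
  intended duration ≥ 337 min: 429 ≥ 337 is true
Combine:
[1.1.1] false OR false = false
[1.1.2] false → true (antecedent false ⇒ implication holds) = true
[1.1] false OR true = true
[1] NOT true = false
[2.2] true AND true = true
[2.3] true → true = true
[2] true AND true AND true = true
[3.1.1.1] false → false (antecedent false ⇒ implication holds) = true
[3.1.1] NOT true = false
[3.1] NOT false = true
[3.2.1.2.1] true AND false = false
[3.2.1.2] NOT false = true
[3.2.1] false OR true = true
[3.2] NOT true = false
[3] true → false = false
[root] false OR true OR false = true
Overall: true → permitted

Permitted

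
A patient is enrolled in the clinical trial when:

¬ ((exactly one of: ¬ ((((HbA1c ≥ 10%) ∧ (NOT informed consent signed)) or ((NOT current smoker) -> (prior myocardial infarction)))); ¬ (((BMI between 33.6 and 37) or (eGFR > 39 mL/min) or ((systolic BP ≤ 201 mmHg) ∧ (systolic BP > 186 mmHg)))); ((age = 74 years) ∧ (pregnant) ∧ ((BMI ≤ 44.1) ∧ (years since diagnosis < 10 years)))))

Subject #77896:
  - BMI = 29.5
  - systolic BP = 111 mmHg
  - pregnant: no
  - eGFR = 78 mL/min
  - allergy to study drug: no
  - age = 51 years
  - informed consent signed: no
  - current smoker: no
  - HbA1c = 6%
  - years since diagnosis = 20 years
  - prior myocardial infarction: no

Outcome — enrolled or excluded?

Excluded

Atomic conditions:
  HbA1c ≥ 10%: 6 ≥ 10 is false
  NOT informed consent signed: no → true
  NOT current smoker: no → true
  prior myocardial infarction: no → false
  BMI between 33.6 and 37: 29.5 in [33.6, 37] is false
  eGFR > 39 mL/min: 78 > 39 is true
  systolic BP ≤ 201 mmHg: 111 ≤ 201 is true
  systolic BP > 186 mmHg: 111 > 186 is false
  age = 74 years: 51 == 74 is false
  pregnant: no → false
  BMI ≤ 44.1: 29.5 ≤ 44.1 is true
  years since diagnosis < 10 years: 20 < 10 is false
Combine:
[1.1.1.1] false AND true = false
[1.1.1.2] true → false = false
[1.1.1] false OR false = false
[1.1] NOT false = true
[1.2.1.3] true AND false = false
[1.2.1] false OR true OR false = true
[1.2] NOT true = false
[1.3.3] true AND false = false
[1.3] false AND false AND false = false
[1] exactly-one(true, false, false) = true
[root] NOT true = false
Overall: false → excluded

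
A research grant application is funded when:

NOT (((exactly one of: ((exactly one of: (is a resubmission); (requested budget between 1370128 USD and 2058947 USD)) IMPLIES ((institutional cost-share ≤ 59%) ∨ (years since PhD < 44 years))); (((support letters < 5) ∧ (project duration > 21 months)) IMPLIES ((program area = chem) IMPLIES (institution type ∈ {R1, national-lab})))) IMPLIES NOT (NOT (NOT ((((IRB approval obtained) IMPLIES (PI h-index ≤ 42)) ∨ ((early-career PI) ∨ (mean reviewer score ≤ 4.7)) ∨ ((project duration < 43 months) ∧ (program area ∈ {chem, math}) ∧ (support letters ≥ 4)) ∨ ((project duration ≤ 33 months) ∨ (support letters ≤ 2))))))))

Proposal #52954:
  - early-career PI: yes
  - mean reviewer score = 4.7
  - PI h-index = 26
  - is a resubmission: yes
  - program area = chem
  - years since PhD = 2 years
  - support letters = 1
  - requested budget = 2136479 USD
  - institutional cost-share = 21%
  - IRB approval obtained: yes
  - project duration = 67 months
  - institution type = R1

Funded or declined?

Atomic conditions:
  is a resubmission: yes → true
  requested budget between 1370128 USD and 2058947 USD: 2136479 in [1370128, 2058947] is false
  institutional cost-share ≤ 59%: 21 ≤ 59 is true
  years since PhD < 44 years: 2 < 44 is true
  support letters < 5: 1 < 5 is true
  project duration > 21 months: 67 > 21 is true
  program area = chem: chem == chem is true
  institution type ∈ {R1, national-lab}: R1 is in the set → true
  IRB approval obtained: yes → true
  PI h-index ≤ 42: 26 ≤ 42 is true
  early-career PI: yes → true
  mean reviewer score ≤ 4.7: 4.7 ≤ 4.7 is true
  project duration < 43 months: 67 < 43 is false
  program area ∈ {chem, math}: chem is in the set → true
  support letters ≥ 4: 1 ≥ 4 is false
  project duration ≤ 33 months: 67 ≤ 33 is false
  support letters ≤ 2: 1 ≤ 2 is true
Combine:
[1.1.1.1] exactly-one(true, false) = true
[1.1.1.2] true OR true = true
[1.1.1] true → true = true
[1.1.2.1] true AND true = true
[1.1.2.2] true → true = true
[1.1.2] true → true = true
[1.1] exactly-one(true, true) = false
[1.2.1.1.1.1] true → true = true
[1.2.1.1.1.2] true OR true = true
[1.2.1.1.1.3] false AND true AND false = false
[1.2.1.1.1.4] false OR true = true
[1.2.1.1.1] true OR true OR false OR true = true
[1.2.1.1] NOT true = false
[1.2.1] NOT false = true
[1.2] NOT true = false
[1] false → false (antecedent false ⇒ implication holds) = true
[root] NOT true = false
Overall: false → declined

Declined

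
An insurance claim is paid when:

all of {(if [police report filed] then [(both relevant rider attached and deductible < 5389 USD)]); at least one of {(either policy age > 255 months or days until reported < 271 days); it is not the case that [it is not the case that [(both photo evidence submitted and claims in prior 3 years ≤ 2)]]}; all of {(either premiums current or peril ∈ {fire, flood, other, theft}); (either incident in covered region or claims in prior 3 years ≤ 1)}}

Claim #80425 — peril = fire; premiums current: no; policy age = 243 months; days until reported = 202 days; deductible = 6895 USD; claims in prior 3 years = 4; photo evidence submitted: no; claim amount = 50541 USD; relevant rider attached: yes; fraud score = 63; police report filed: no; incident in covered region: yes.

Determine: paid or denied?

Atomic conditions:
  police report filed: no → false
  relevant rider attached: yes → true
  deductible < 5389 USD: 6895 < 5389 is false
  policy age > 255 months: 243 > 255 is false
  days until reported < 271 days: 202 < 271 is true
  photo evidence submitted: no → false
  claims in prior 3 years ≤ 2: 4 ≤ 2 is false
  premiums current: no → false
  peril ∈ {fire, flood, other, theft}: fire is in the set → true
  incident in covered region: yes → true
  claims in prior 3 years ≤ 1: 4 ≤ 1 is false
Combine:
[1.2] true AND false = false
[1] false → false (antecedent false ⇒ implication holds) = true
[2.1] false OR true = true
[2.2.1.1] false AND false = false
[2.2.1] NOT false = true
[2.2] NOT true = false
[2] true OR false = true
[3.1] false OR true = true
[3.2] true OR false = true
[3] true AND true = true
[root] true AND true AND true = true
Overall: true → paid

Paid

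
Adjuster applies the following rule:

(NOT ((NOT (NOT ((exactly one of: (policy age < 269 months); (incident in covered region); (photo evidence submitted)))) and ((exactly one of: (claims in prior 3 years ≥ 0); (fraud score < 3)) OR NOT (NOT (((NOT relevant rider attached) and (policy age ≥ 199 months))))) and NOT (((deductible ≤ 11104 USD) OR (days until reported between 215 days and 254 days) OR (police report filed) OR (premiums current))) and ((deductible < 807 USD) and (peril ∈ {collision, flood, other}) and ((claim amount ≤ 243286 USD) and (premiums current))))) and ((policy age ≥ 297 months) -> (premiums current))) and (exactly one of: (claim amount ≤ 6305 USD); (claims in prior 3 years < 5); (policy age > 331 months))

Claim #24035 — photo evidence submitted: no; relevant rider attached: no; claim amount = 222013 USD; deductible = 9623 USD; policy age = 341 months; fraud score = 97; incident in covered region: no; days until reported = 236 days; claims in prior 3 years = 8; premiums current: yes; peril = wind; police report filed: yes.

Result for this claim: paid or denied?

Paid

Atomic conditions:
  policy age < 269 months: 341 < 269 is false
  incident in covered region: no → false
  photo evidence submitted: no → false
  claims in prior 3 years ≥ 0: 8 ≥ 0 is true
  fraud score < 3: 97 < 3 is false
  NOT relevant rider attached: no → true
  policy age ≥ 199 months: 341 ≥ 199 is true
  deductible ≤ 11104 USD: 9623 ≤ 11104 is true
  days until reported between 215 days and 254 days: 236 in [215, 254] is true
  police report filed: yes → true
  premiums current: yes → true
  deductible < 807 USD: 9623 < 807 is false
  peril ∈ {collision, flood, other}: wind is not in the set → false
  claim amount ≤ 243286 USD: 222013 ≤ 243286 is true
  policy age ≥ 297 months: 341 ≥ 297 is true
  claim amount ≤ 6305 USD: 222013 ≤ 6305 is false
  claims in prior 3 years < 5: 8 < 5 is false
  policy age > 331 months: 341 > 331 is true
Combine:
[1.1.1.1.1.1] exactly-one(false, false, false) = false
[1.1.1.1.1] NOT false = true
[1.1.1.1] NOT true = false
[1.1.1.2.1] exactly-one(true, false) = true
[1.1.1.2.2.1.1] true AND true = true
[1.1.1.2.2.1] NOT true = false
[1.1.1.2.2] NOT false = true
[1.1.1.2] true OR true = true
[1.1.1.3.1] true OR true OR true OR true = true
[1.1.1.3] NOT true = false
[1.1.1.4.3] true AND true = true
[1.1.1.4] false AND false AND true = false
[1.1.1] false AND true AND false AND false = false
[1.1] NOT false = true
[1.2] true → true = true
[1] true AND true = true
[2] exactly-one(false, false, true) = true
[root] true AND true = true
Overall: true → paid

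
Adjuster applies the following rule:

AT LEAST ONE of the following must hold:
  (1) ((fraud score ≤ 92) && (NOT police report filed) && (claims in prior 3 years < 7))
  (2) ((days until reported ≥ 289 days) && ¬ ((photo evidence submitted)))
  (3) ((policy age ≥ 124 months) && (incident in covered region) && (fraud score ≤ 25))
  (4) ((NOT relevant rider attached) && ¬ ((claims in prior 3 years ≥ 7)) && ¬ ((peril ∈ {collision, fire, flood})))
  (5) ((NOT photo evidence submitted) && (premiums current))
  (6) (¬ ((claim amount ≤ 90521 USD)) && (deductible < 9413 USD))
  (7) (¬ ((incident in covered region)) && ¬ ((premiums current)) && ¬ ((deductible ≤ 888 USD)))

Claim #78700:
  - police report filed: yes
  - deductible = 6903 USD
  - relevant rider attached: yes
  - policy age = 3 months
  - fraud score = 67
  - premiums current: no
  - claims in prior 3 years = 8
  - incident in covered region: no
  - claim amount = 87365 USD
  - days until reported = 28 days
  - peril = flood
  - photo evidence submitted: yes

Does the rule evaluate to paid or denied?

Atomic conditions:
  fraud score ≤ 92: 67 ≤ 92 is true
  NOT police report filed: yes → false
  claims in prior 3 years < 7: 8 < 7 is false
  days until reported ≥ 289 days: 28 ≥ 289 is false
  photo evidence submitted: yes → true
  policy age ≥ 124 months: 3 ≥ 124 is false
  incident in covered region: no → false
  fraud score ≤ 25: 67 ≤ 25 is false
  NOT relevant rider attached: yes → false
  claims in prior 3 years ≥ 7: 8 ≥ 7 is true
  peril ∈ {collision, fire, flood}: flood is in the set → true
  NOT photo evidence submitted: yes → false
  premiums current: no → false
  claim amount ≤ 90521 USD: 87365 ≤ 90521 is true
  deductible < 9413 USD: 6903 < 9413 is true
  deductible ≤ 888 USD: 6903 ≤ 888 is false
Combine:
[1] true AND false AND false = false
[2.2] NOT true = false
[2] false AND false = false
[3] false AND false AND false = false
[4.2] NOT true = false
[4.3] NOT true = false
[4] false AND false AND false = false
[5] false AND false = false
[6.1] NOT true = false
[6] false AND true = false
[7.1] NOT false = true
[7.2] NOT false = true
[7.3] NOT false = true
[7] true AND true AND true = true
[root] false OR false OR false OR false OR false OR false OR true = true
Overall: true → paid

Paid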